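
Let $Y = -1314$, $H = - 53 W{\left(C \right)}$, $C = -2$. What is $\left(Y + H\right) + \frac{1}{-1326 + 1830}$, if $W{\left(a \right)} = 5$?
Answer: $- \frac{795815}{504} \approx -1579.0$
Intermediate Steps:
$H = -265$ ($H = \left(-53\right) 5 = -265$)
$\left(Y + H\right) + \frac{1}{-1326 + 1830} = \left(-1314 - 265\right) + \frac{1}{-1326 + 1830} = -1579 + \frac{1}{504} = - \frac{795815}{504}$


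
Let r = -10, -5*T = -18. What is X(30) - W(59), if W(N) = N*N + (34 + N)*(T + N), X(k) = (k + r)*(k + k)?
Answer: -40514/5 ≈ -8102.8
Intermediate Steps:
T = 18/5 (T = -⅕*(-18) = 18/5 ≈ 3.6000)
X(k) = 2*k*(-10 + k) (X(k) = (k - 10)*(k + k) = (-10 + k)*(2*k) = 2*k*(-10 + k))
W(N) = N² + (34 + N)*(18/5 + N) (W(N) = N*N + (34 + N)*(18/5 + N) = N² + (34 + N)*(18/5 + N))
X(30) - W(59) = 2*30*(-10 + 30) - (612/5 + 2*59² + (188/5)*59) = 2*30*20 - (612/5 + 2*3481 + 11092/5) = 1200 - (612/5 + 6962 + 11092/5) = 1200 - 1*46514/5 = 1200 - 46514/5 = -40514/5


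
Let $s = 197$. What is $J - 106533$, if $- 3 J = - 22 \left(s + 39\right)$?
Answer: $- \frac{314407}{3} \approx -1.048 \cdot 10^{5}$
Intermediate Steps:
$J = \frac{5192}{3}$ ($J = - \frac{\left(-22\right) \left(197 + 39\right)}{3} = - \frac{\left(-22\right) 236}{3} = \left(- \frac{1}{3}\right) \left(-5192\right) = \frac{5192}{3} \approx 1730.7$)
$J - 106533 = \frac{5192}{3} - 106533 = - \frac{314407}{3}$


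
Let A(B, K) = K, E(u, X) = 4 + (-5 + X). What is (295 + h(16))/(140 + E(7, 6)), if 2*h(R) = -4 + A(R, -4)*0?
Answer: 293/145 ≈ 2.0207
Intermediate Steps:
E(u, X) = -1 + X
h(R) = -2 (h(R) = (-4 - 4*0)/2 = (-4 + 0)/2 = (1/2)*(-4) = -2)
(295 + h(16))/(140 + E(7, 6)) = (295 - 2)/(140 + (-1 + 6)) = 293/(140 + 5) = 293/145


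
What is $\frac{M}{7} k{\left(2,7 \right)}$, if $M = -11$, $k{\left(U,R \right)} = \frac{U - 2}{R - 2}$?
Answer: $0$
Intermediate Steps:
$k{\left(U,R \right)} = \frac{-2 + U}{-2 + R}$
$\frac{M}{7} k{\left(2,7 \right)} = \frac{1}{7} \left(-11\right) \frac{-2 + 2}{-2 + 7} = \frac{1}{7} \left(-11\right) \frac{1}{5} \cdot 0 = - \frac{11 \cdot \frac{1}{5} \cdot 0}{7} = \left(- \frac{11}{7}\right) 0 = 0$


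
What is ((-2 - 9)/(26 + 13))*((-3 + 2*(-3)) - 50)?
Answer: 649/39 ≈ 16.641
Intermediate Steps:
((-2 - 9)/(26 + 13))*((-3 + 2*(-3)) - 50) = (-11/39)*((-3 - 6) - 50) = (-11*1/39)*(-9 - 50) = -11/39*(-59) = 649/39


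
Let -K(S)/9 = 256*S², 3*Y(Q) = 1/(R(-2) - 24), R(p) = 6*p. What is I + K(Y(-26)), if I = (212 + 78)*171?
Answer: 4016774/81 ≈ 49590.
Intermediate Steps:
Y(Q) = -1/108 (Y(Q) = 1/(3*(6*(-2) - 24)) = 1/(3*(-12 - 24)) = (⅓)/(-36) = (⅓)*(-1/36) = -1/108)
K(S) = -2304*S²
I = 49590 (I = 290*171 = 49590)
I + K(Y(-26)) = 49590 - 2304*(-1/108)² = 49590 - 2304*1/11664 = 49590 - 16/81 = 4016774/81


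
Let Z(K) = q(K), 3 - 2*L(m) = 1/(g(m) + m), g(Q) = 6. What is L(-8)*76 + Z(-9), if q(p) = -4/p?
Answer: 1201/9 ≈ 133.44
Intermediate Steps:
L(m) = 3/2 - 1/(2*(6 + m))
Z(K) = -4/K
L(-8)*76 + Z(-9) = ((17 + 3*(-8))/(2*(6 - 8)))*76 - 4/(-9) = ((½)*(17 - 24)/(-2))*76 - 4*(-⅑) = ((½)*(-½)*(-7))*76 + 4/9 = (7/4)*76 + 4/9 = 133 + 4/9 = 1201/9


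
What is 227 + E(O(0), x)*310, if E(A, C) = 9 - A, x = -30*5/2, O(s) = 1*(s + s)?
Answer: 3017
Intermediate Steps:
O(s) = 2*s (O(s) = 1*(2*s) = 2*s)
x = -75 (x = -30*5*(1/2) = -30*5/2 = -5*15 = -75)
227 + E(O(0), x)*310 = 227 + (9 - 2*0)*310 = 227 + (9 - 1*0)*310 = 227 + (9 + 0)*310 = 227 + 9*310 = 227 + 2790 = 3017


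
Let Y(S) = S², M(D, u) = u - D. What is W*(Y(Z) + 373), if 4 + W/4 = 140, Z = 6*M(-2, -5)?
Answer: 379168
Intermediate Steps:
Z = -18 (Z = 6*(-5 - 1*(-2)) = 6*(-5 + 2) = 6*(-3) = -18)
W = 544 (W = -16 + 4*140 = -16 + 560 = 544)
W*(Y(Z) + 373) = 544*((-18)² + 373) = 544*(324 + 373) = 544*697 = 379168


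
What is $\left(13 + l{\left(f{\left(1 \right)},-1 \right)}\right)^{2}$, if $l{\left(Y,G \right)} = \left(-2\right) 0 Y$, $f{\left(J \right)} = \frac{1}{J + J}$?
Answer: $169$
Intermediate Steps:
$f{\left(J \right)} = \frac{1}{2 J}$
$l{\left(Y,G \right)} = 0$ ($l{\left(Y,G \right)} = 0 Y = 0$)
$\left(13 + l{\left(f{\left(1 \right)},-1 \right)}\right)^{2} = \left(13 + 0\right)^{2} = 13^{2} = 169$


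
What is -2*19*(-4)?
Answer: 152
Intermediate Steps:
-2*19*(-4) = -38*(-4) = 152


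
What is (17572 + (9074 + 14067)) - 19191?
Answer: 21522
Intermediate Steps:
(17572 + (9074 + 14067)) - 19191 = (17572 + 23141) - 19191 = 40713 - 19191 = 21522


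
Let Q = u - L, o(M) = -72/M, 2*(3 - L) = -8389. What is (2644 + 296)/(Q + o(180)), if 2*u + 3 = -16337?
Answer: -29400/123679 ≈ -0.23771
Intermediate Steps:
L = 8395/2 (L = 3 - ½*(-8389) = 3 + 8389/2 = 8395/2 ≈ 4197.5)
u = -8170 (u = -3/2 + (½)*(-16337) = -3/2 - 16337/2 = -8170)
Q = -24735/2 (Q = -8170 - 1*8395/2 = -8170 - 8395/2 = -24735/2 ≈ -12368.)
(2644 + 296)/(Q + o(180)) = (2644 + 296)/(-24735/2 - 72/180) = 2940/(-24735/2 - 72*1/180) = 2940/(-24735/2 - ⅖) = 2940/(-123679/10) = 2940*(-10/123679) = -29400/123679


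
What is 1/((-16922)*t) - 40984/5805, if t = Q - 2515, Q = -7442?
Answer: -2301830210177/326032704990 ≈ -7.0601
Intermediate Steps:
t = -9957 (t = -7442 - 2515 = -9957)
1/((-16922)*t) - 40984/5805 = 1/(-16922*(-9957)) - 40984/5805 = -1/16922*(-1/9957) - 40984*1/5805 = 1/168492354 - 40984/5805 = -2301830210177/326032704990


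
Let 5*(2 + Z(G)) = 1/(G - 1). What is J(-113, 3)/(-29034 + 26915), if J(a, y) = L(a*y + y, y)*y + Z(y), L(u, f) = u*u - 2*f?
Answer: -3386681/21190 ≈ -159.82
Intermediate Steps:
Z(G) = -2 + 1/(5*(-1 + G)) (Z(G) = -2 + 1/(5*(G - 1)) = -2 + 1/(5*(-1 + G)))
L(u, f) = u**2 - 2*f
J(a, y) = y*((y + a*y)**2 - 2*y) + (11 - 10*y)/(5*(-1 + y)) (J(a, y) = ((a*y + y)**2 - 2*y)*y + (11 - 10*y)/(5*(-1 + y)) = ((y + a*y)**2 - 2*y)*y + (11 - 10*y)/(5*(-1 + y)) = y*((y + a*y)**2 - 2*y) + (11 - 10*y)/(5*(-1 + y)))
J(-113, 3)/(-29034 + 26915) = ((11/5 - 2*3 + 3**2*(-1 + 3)*(-2 + 3*(1 - 113)**2))/(-1 + 3))/(-29034 + 26915) = ((11/5 - 6 + 9*2*(-2 + 3*(-112)**2))/2)/(-2119) = ((11/5 - 6 + 9*2*(-2 + 3*12544))/2)*(-1/2119) = ((11/5 - 6 + 9*2*(-2 + 37632))/2)*(-1/2119) = ((11/5 - 6 + 9*2*37630)/2)*(-1/2119) = ((11/5 - 6 + 677340)/2)*(-1/2119) = ((1/2)*(3386681/5))*(-1/2119) = (3386681/10)*(-1/2119) = -3386681/21190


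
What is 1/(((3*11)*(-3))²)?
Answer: 1/9801 ≈ 0.00010203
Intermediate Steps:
1/(((3*11)*(-3))²) = 1/((33*(-3))²) = 1/((-99)²) = 1/9801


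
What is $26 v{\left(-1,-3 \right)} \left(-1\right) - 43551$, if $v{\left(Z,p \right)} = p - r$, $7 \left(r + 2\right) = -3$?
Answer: $- \frac{304753}{7} \approx -43536.0$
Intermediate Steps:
$r = - \frac{17}{7}$ ($r = -2 + \frac{1}{7} \left(-3\right) = -2 - \frac{3}{7} = - \frac{17}{7} \approx -2.4286$)
$v{\left(Z,p \right)} = \frac{17}{7} + p$ ($v{\left(Z,p \right)} = p - - \frac{17}{7} = p + \frac{17}{7} = \frac{17}{7} + p$)
$26 v{\left(-1,-3 \right)} \left(-1\right) - 43551 = 26 \left(\frac{17}{7} - 3\right) \left(-1\right) - 43551 = 26 \left(- \frac{4}{7}\right) \left(-1\right) - 43551 = \left(- \frac{104}{7}\right) \left(-1\right) - 43551 = \frac{104}{7} - 43551 = - \frac{304753}{7}$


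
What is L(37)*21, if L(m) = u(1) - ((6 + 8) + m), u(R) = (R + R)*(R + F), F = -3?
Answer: -1155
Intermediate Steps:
u(R) = 2*R*(-3 + R) (u(R) = (R + R)*(R - 3) = (2*R)*(-3 + R) = 2*R*(-3 + R))
L(m) = -18 - m (L(m) = 2*1*(-3 + 1) - ((6 + 8) + m) = 2*1*(-2) - (14 + m) = -4 + (-14 - m) = -18 - m)
L(37)*21 = (-18 - 1*37)*21 = (-18 - 37)*21 = -55*21 = -1155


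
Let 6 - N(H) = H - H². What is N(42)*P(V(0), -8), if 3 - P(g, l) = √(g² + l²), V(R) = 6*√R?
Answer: -8640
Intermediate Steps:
P(g, l) = 3 - √(g² + l²)
N(H) = 6 + H² - H (N(H) = 6 - (H - H²) = 6 + (H² - H) = 6 + H² - H)
N(42)*P(V(0), -8) = (6 + 42² - 1*42)*(3 - √((6*√0)² + (-8)²)) = (6 + 1764 - 42)*(3 - √((6*0)² + 64)) = 1728*(3 - √(0² + 64)) = 1728*(3 - √(0 + 64)) = 1728*(3 - √64) = 1728*(3 - 1*8) = 1728*(3 - 8) = 1728*(-5) = -8640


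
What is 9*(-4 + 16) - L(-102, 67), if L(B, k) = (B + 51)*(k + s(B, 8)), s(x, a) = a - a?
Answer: 3525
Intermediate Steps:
s(x, a) = 0
L(B, k) = k*(51 + B) (L(B, k) = (B + 51)*(k + 0) = (51 + B)*k = k*(51 + B))
9*(-4 + 16) - L(-102, 67) = 9*(-4 + 16) - 67*(51 - 102) = 9*12 - 67*(-51) = 108 - 1*(-3417) = 108 + 3417 = 3525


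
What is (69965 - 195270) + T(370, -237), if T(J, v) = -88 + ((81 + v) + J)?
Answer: -125179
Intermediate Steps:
T(J, v) = -7 + J + v (T(J, v) = -88 + (81 + J + v) = -7 + J + v)
(69965 - 195270) + T(370, -237) = (69965 - 195270) + (-7 + 370 - 237) = -125305 + 126 = -125179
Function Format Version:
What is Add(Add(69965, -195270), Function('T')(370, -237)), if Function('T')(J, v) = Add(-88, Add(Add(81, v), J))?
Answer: -125179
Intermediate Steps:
Function('T')(J, v) = Add(-7, J, v) (Function('T')(J, v) = Add(-88, Add(81, J, v)) = Add(-7, J, v))
Add(Add(69965, -195270), Function('T')(370, -237)) = Add(Add(69965, -195270), Add(-7, 370, -237)) = Add(-125305, 126) = -125179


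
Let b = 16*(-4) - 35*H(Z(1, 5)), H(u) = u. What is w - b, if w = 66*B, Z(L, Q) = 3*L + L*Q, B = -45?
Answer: -2626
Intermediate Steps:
b = -344 (b = 16*(-4) - 35*(3 + 5) = -64 - 35*8 = -64 - 280 = -344)
w = -2970 (w = 66*(-45) = -2970)
w - b = -2970 - 1*(-344) = -2970 + 344 = -2626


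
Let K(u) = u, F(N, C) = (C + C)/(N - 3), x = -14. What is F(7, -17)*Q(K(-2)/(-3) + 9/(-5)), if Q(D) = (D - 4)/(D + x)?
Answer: -1309/454 ≈ -2.8833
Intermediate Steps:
F(N, C) = 2*C/(-3 + N) (F(N, C) = (2*C)/(-3 + N) = 2*C/(-3 + N))
Q(D) = (-4 + D)/(-14 + D) (Q(D) = (D - 4)/(D - 14) = (-4 + D)/(-14 + D))
F(7, -17)*Q(K(-2)/(-3) + 9/(-5)) = (2*(-17)/(-3 + 7))*((-4 + (-2/(-3) + 9/(-5)))/(-14 + (-2/(-3) + 9/(-5)))) = (2*(-17)/4)*((-4 + (-2*(-⅓) + 9*(-⅕)))/(-14 + (-2*(-⅓) + 9*(-⅕)))) = (2*(-17)*(¼))*((-4 + (⅔ - 9/5))/(-14 + (⅔ - 9/5))) = -17*(-4 - 17/15)/(2*(-14 - 17/15)) = -17*(-77)/(2*(-227/15)*15) = -(-255)*(-77)/(454*15) = -17/2*77/227 = -1309/454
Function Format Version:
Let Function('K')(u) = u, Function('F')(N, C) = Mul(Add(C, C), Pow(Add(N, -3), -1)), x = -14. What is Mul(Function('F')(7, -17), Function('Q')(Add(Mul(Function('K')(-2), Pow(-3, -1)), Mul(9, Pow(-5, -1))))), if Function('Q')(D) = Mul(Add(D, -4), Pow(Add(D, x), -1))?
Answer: Rational(-1309, 454) ≈ -2.8833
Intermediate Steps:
Function('F')(N, C) = Mul(2, C, Pow(Add(-3, N), -1)) (Function('F')(N, C) = Mul(Mul(2, C), Pow(Add(-3, N), -1)) = Mul(2, C, Pow(Add(-3, N), -1)))
Function('Q')(D) = Mul(Pow(Add(-14, D), -1), Add(-4, D)) (Function('Q')(D) = Mul(Add(D, -4), Pow(Add(D, -14), -1)) = Mul(Add(-4, D), Pow(Add(-14, D), -1)) = Mul(Pow(Add(-14, D), -1), Add(-4, D)))
Mul(Function('F')(7, -17), Function('Q')(Add(Mul(Function('K')(-2), Pow(-3, -1)), Mul(9, Pow(-5, -1))))) = Mul(Mul(2, -17, Pow(Add(-3, 7), -1)), Mul(Pow(Add(-14, Add(Mul(-2, Pow(-3, -1)), Mul(9, Pow(-5, -1)))), -1), Add(-4, Add(Mul(-2, Pow(-3, -1)), Mul(9, Pow(-5, -1)))))) = Mul(Mul(2, -17, Pow(4, -1)), Mul(Pow(Add(-14, Add(Mul(-2, Rational(-1, 3)), Mul(9, Rational(-1, 5)))), -1), Add(-4, Add(Mul(-2, Rational(-1, 3)), Mul(9, Rational(-1, 5)))))) = Mul(Mul(2, -17, Rational(1, 4)), Mul(Pow(Add(-14, Add(Rational(2, 3), Rational(-9, 5))), -1), Add(-4, Add(Rational(2, 3), Rational(-9, 5))))) = Mul(Rational(-17, 2), Mul(Pow(Add(-14, Rational(-17, 15)), -1), Add(-4, Rational(-17, 15)))) = Mul(Rational(-17, 2), Mul(Pow(Rational(-227, 15), -1), Rational(-77, 15))) = Mul(Rational(-17, 2), Mul(Rational(-15, 227), Rational(-77, 15))) = Mul(Rational(-17, 2), Rational(77, 227)) = Rational(-1309, 454)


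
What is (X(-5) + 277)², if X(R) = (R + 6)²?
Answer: 77284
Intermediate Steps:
X(R) = (6 + R)²
(X(-5) + 277)² = ((6 - 5)² + 277)² = (1² + 277)² = (1 + 277)² = 278² = 77284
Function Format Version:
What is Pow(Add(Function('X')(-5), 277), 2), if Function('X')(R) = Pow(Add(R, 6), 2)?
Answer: 77284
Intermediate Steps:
Function('X')(R) = Pow(Add(6, R), 2)
Pow(Add(Function('X')(-5), 277), 2) = Pow(Add(Pow(Add(6, -5), 2), 277), 2) = Pow(Add(Pow(1, 2), 277), 2) = Pow(Add(1, 277), 2) = Pow(278, 2) = 77284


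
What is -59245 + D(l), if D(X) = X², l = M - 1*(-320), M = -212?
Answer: -47581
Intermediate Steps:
l = 108 (l = -212 - 1*(-320) = -212 + 320 = 108)
-59245 + D(l) = -59245 + 108² = -59245 + 11664 = -47581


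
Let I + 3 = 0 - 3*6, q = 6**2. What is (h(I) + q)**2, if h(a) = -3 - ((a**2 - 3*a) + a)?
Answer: 202500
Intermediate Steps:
q = 36
I = -21 (I = -3 + (0 - 3*6) = -3 + (0 - 18) = -3 - 18 = -21)
h(a) = -3 - a**2 + 2*a (h(a) = -3 - (a**2 - 2*a) = -3 + (-a**2 + 2*a) = -3 - a**2 + 2*a)
(h(I) + q)**2 = ((-3 - 1*(-21)**2 + 2*(-21)) + 36)**2 = ((-3 - 1*441 - 42) + 36)**2 = ((-3 - 441 - 42) + 36)**2 = (-486 + 36)**2 = (-450)**2 = 202500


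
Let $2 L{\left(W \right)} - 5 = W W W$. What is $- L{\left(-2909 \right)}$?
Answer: $12308387712$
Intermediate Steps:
$L{\left(W \right)} = \frac{5}{2} + \frac{W^{3}}{2}$ ($L{\left(W \right)} = \frac{5}{2} + \frac{W W W}{2} = \frac{5}{2} + \frac{W^{2} W}{2} = \frac{5}{2} + \frac{W^{3}}{2}$)
$- L{\left(-2909 \right)} = - (\frac{5}{2} + \frac{\left(-2909\right)^{3}}{2}) = - (\frac{5}{2} + \frac{1}{2} \left(-24616775429\right)) = - (\frac{5}{2} - \frac{24616775429}{2}) = \left(-1\right) \left(-12308387712\right) = 12308387712$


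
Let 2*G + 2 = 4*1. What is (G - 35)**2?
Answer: 1156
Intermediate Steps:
G = 1 (G = -1 + (4*1)/2 = -1 + (1/2)*4 = -1 + 2 = 1)
(G - 35)**2 = (1 - 35)**2 = (-34)**2 = 1156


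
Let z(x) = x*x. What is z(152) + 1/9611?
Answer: 222052545/9611 ≈ 23104.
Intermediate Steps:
z(x) = x²
z(152) + 1/9611 = 152² + 1/9611 = 23104 + 1/9611 = 222052545/9611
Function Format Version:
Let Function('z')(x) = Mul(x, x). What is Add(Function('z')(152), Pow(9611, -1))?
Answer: Rational(222052545, 9611) ≈ 23104.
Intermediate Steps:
Function('z')(x) = Pow(x, 2)
Add(Function('z')(152), Pow(9611, -1)) = Add(Pow(152, 2), Pow(9611, -1)) = Add(23104, Rational(1, 9611)) = Rational(222052545, 9611)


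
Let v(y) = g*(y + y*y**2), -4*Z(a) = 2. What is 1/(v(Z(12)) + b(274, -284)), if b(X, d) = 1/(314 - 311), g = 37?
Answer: -24/547 ≈ -0.043876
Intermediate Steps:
Z(a) = -1/2 (Z(a) = -1/4*2 = -1/2)
b(X, d) = 1/3
v(y) = 37*y + 37*y**3 (v(y) = 37*(y + y*y**2) = 37*(y + y**3) = 37*y + 37*y**3)
1/(v(Z(12)) + b(274, -284)) = 1/(37*(-1/2)*(1 + (-1/2)**2) + 1/3) = 1/(37*(-1/2)*(1 + 1/4) + 1/3) = 1/(37*(-1/2)*(5/4) + 1/3) = 1/(-185/8 + 1/3) = 1/(-547/24) = -24/547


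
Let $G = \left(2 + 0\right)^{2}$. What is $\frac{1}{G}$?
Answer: $\frac{1}{4} \approx 0.25$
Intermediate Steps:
$G = 4$ ($G = 2^{2} = 4$)
$\frac{1}{G} = \frac{1}{4}$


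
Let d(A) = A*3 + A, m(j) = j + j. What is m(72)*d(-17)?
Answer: -9792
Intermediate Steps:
m(j) = 2*j
d(A) = 4*A (d(A) = 3*A + A = 4*A)
m(72)*d(-17) = (2*72)*(4*(-17)) = 144*(-68) = -9792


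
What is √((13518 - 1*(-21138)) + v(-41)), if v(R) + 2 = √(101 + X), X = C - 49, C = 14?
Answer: √(34654 + √66) ≈ 186.18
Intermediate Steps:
X = -35 (X = 14 - 49 = -35)
v(R) = -2 + √66 (v(R) = -2 + √(101 - 35) = -2 + √66)
√((13518 - 1*(-21138)) + v(-41)) = √((13518 - 1*(-21138)) + (-2 + √66)) = √((13518 + 21138) + (-2 + √66)) = √(34656 + (-2 + √66)) = √(34654 + √66)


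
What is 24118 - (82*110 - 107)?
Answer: 15205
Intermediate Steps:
24118 - (82*110 - 107) = 24118 - (9020 - 107) = 24118 - 1*8913 = 24118 - 8913 = 15205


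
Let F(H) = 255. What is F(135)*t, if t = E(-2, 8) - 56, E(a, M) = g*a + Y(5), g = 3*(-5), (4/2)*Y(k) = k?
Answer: -11985/2 ≈ -5992.5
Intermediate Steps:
Y(k) = k/2
g = -15
E(a, M) = 5/2 - 15*a (E(a, M) = -15*a + (1/2)*5 = -15*a + 5/2 = 5/2 - 15*a)
t = -47/2 (t = (5/2 - 15*(-2)) - 56 = (5/2 + 30) - 56 = 65/2 - 56 = -47/2 ≈ -23.500)
F(135)*t = 255*(-47/2) = -11985/2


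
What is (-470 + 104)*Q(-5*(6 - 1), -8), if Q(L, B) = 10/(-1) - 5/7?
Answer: 27450/7 ≈ 3921.4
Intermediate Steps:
Q(L, B) = -75/7 (Q(L, B) = 10*(-1) - 5*1/7 = -10 - 5/7 = -75/7)
(-470 + 104)*Q(-5*(6 - 1), -8) = (-470 + 104)*(-75/7) = -366*(-75/7) = 27450/7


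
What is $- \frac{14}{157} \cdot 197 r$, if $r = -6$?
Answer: $\frac{16548}{157} \approx 105.4$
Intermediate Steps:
$- \frac{14}{157} \cdot 197 r = - \frac{14}{157} \cdot 197 \left(-6\right) = \left(-14\right) \frac{1}{157} \cdot 197 \left(-6\right) = \left(- \frac{14}{157}\right) 197 \left(-6\right) = \left(- \frac{2758}{157}\right) \left(-6\right) = \frac{16548}{157}$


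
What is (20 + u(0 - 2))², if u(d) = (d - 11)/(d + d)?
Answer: 8649/16 ≈ 540.56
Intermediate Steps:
u(d) = (-11 + d)/(2*d) (u(d) = (-11 + d)/((2*d)) = (-11 + d)*(1/(2*d)) = (-11 + d)/(2*d))
(20 + u(0 - 2))² = (20 + (-11 + (0 - 2))/(2*(0 - 2)))² = (20 + (½)*(-11 - 2)/(-2))² = (20 + (½)*(-½)*(-13))² = (20 + 13/4)² = (93/4)² = 8649/16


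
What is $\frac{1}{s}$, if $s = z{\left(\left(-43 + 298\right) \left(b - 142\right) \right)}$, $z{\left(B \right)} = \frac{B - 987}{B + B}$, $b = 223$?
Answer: $\frac{6885}{3278} \approx 2.1004$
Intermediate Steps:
$z{\left(B \right)} = \frac{-987 + B}{2 B}$
$s = \frac{3278}{6885}$ ($s = \frac{-987 + \left(-43 + 298\right) \left(223 - 142\right)}{2 \left(-43 + 298\right) \left(223 - 142\right)} = \frac{-987 + 255 \cdot 81}{2 \cdot 255 \cdot 81} = \frac{-987 + 20655}{2 \cdot 20655} = \frac{1}{2} \cdot \frac{1}{20655} \cdot 19668 = \frac{3278}{6885} \approx 0.47611$)
$\frac{1}{s} = \frac{1}{\frac{3278}{6885}} = \frac{6885}{3278}$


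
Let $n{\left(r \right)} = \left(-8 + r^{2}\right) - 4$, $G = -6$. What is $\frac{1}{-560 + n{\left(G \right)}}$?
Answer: $- \frac{1}{536} \approx -0.0018657$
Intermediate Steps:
$n{\left(r \right)} = -12 + r^{2}$
$\frac{1}{-560 + n{\left(G \right)}} = \frac{1}{-560 - \left(12 - \left(-6\right)^{2}\right)} = \frac{1}{-560 + \left(-12 + 36\right)} = \frac{1}{-560 + 24} = \frac{1}{-536} = - \frac{1}{536}$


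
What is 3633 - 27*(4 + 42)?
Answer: 2391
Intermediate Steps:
3633 - 27*(4 + 42) = 3633 - 27*46 = 3633 - 1242 = 2391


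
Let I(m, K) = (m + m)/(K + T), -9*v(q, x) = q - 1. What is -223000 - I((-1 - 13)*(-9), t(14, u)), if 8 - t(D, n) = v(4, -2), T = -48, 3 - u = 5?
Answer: -3790892/17 ≈ -2.2299e+5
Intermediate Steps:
u = -2 (u = 3 - 1*5 = 3 - 5 = -2)
v(q, x) = ⅑ - q/9 (v(q, x) = -(q - 1)/9 = -(-1 + q)/9 = ⅑ - q/9)
t(D, n) = 25/3 (t(D, n) = 8 - (⅑ - ⅑*4) = 8 - (⅑ - 4/9) = 8 - 1*(-⅓) = 8 + ⅓ = 25/3)
I(m, K) = 2*m/(-48 + K) (I(m, K) = (m + m)/(K - 48) = (2*m)/(-48 + K) = 2*m/(-48 + K))
-223000 - I((-1 - 13)*(-9), t(14, u)) = -223000 - 2*(-1 - 13)*(-9)/(-48 + 25/3) = -223000 - 2*(-14*(-9))/(-119/3) = -223000 - 2*126*(-3)/119 = -223000 - 1*(-108/17) = -223000 + 108/17 = -3790892/17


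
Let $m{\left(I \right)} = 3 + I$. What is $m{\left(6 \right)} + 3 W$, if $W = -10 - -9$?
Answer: $6$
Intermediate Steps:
$W = -1$ ($W = -10 + 9 = -1$)
$m{\left(6 \right)} + 3 W = \left(3 + 6\right) + 3 \left(-1\right) = 9 - 3 = 6$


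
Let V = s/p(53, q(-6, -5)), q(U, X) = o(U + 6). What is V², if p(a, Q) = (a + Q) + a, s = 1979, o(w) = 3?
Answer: 3916441/11881 ≈ 329.64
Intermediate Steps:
q(U, X) = 3
p(a, Q) = Q + 2*a (p(a, Q) = (Q + a) + a = Q + 2*a)
V = 1979/109 (V = 1979/(3 + 2*53) = 1979/(3 + 106) = 1979/109 ≈ 18.156)
V² = (1979/109)² = 3916441/11881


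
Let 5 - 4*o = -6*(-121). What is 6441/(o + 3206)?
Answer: 1356/637 ≈ 2.1287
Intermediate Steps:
o = -721/4 (o = 5/4 - (-3)*(-121)/2 = 5/4 - ¼*726 = 5/4 - 363/2 = -721/4 ≈ -180.25)
6441/(o + 3206) = 6441/(-721/4 + 3206) = 6441/(12103/4) = 6441*(4/12103) = 1356/637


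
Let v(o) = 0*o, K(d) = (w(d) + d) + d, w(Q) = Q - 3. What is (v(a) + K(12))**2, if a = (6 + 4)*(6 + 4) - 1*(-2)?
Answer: 1089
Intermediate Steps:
w(Q) = -3 + Q
K(d) = -3 + 3*d (K(d) = ((-3 + d) + d) + d = (-3 + 2*d) + d = -3 + 3*d)
a = 102 (a = 10*10 + 2 = 100 + 2 = 102)
v(o) = 0
(v(a) + K(12))**2 = (0 + (-3 + 3*12))**2 = (0 + (-3 + 36))**2 = (0 + 33)**2 = 33**2 = 1089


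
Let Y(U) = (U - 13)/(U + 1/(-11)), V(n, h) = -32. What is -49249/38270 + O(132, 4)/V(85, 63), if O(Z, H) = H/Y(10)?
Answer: -4415153/5051640 ≈ -0.87400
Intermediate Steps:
Y(U) = (-13 + U)/(-1/11 + U) (Y(U) = (-13 + U)/(U - 1/11) = (-13 + U)/(-1/11 + U))
O(Z, H) = -109*H/33 (O(Z, H) = H/((11*(-13 + 10)/(-1 + 11*10))) = H/((11*(-3)/(-1 + 110))) = H/((11*(-3)/109)) = H/((11*(1/109)*(-3))) = H/(-33/109) = H*(-109/33) = -109*H/33)
-49249/38270 + O(132, 4)/V(85, 63) = -49249/38270 - 109/33*4/(-32) = -49249*1/38270 - 436/33*(-1/32) = -49249/38270 + 109/264 = -4415153/5051640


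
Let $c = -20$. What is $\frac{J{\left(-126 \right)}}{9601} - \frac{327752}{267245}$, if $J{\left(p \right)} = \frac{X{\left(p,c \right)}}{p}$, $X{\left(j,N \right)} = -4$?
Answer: $- \frac{198244523486}{161646612435} \approx -1.2264$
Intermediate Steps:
$J{\left(p \right)} = - \frac{4}{p}$
$\frac{J{\left(-126 \right)}}{9601} - \frac{327752}{267245} = \frac{\left(-4\right) \frac{1}{-126}}{9601} - \frac{327752}{267245} = \left(-4\right) \left(- \frac{1}{126}\right) \frac{1}{9601} - \frac{327752}{267245} = \frac{2}{63} \cdot \frac{1}{9601} - \frac{327752}{267245} = \frac{2}{604863} - \frac{327752}{267245} = - \frac{198244523486}{161646612435}$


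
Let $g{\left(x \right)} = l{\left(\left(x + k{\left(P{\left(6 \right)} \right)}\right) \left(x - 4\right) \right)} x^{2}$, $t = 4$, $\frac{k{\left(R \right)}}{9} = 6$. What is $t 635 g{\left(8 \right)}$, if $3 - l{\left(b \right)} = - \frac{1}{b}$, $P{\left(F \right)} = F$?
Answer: $\frac{15138400}{31} \approx 4.8834 \cdot 10^{5}$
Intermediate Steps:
$k{\left(R \right)} = 54$ ($k{\left(R \right)} = 9 \cdot 6 = 54$)
$l{\left(b \right)} = 3 + \frac{1}{b}$ ($l{\left(b \right)} = 3 - - \frac{1}{b} = 3 + \frac{1}{b}$)
$g{\left(x \right)} = x^{2} \left(3 + \frac{1}{\left(-4 + x\right) \left(54 + x\right)}\right)$ ($g{\left(x \right)} = \left(3 + \frac{1}{\left(x + 54\right) \left(x - 4\right)}\right) x^{2} = \left(3 + \frac{1}{\left(54 + x\right) \left(-4 + x\right)}\right) x^{2} = \left(3 + \frac{1}{\left(-4 + x\right) \left(54 + x\right)}\right) x^{2} = x^{2} \left(3 + \frac{1}{\left(-4 + x\right) \left(54 + x\right)}\right)$)
$t 635 g{\left(8 \right)} = 4 \cdot 635 \frac{8^{2} \left(-647 + 3 \cdot 8^{2} + 150 \cdot 8\right)}{-216 + 8^{2} + 50 \cdot 8} = 2540 \frac{64 \left(-647 + 3 \cdot 64 + 1200\right)}{-216 + 64 + 400} = 2540 \frac{64 \left(-647 + 192 + 1200\right)}{248} = 2540 \cdot 64 \cdot \frac{1}{248} \cdot 745 = 2540 \cdot \frac{5960}{31} = \frac{15138400}{31}$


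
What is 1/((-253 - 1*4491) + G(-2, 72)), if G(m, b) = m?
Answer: -1/4746 ≈ -0.00021070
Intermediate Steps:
1/((-253 - 1*4491) + G(-2, 72)) = 1/((-253 - 1*4491) - 2) = 1/((-253 - 4491) - 2) = 1/(-4744 - 2) = 1/(-4746) = -1/4746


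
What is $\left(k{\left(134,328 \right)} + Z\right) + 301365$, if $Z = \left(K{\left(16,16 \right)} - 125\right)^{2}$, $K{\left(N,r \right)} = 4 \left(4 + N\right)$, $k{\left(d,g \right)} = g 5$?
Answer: $305030$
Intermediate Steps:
$k{\left(d,g \right)} = 5 g$
$K{\left(N,r \right)} = 16 + 4 N$
$Z = 2025$ ($Z = \left(\left(16 + 4 \cdot 16\right) - 125\right)^{2} = \left(\left(16 + 64\right) - 125\right)^{2} = \left(80 - 125\right)^{2} = \left(-45\right)^{2} = 2025$)
$\left(k{\left(134,328 \right)} + Z\right) + 301365 = \left(5 \cdot 328 + 2025\right) + 301365 = \left(1640 + 2025\right) + 301365 = 3665 + 301365 = 305030$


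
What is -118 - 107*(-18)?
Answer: 1808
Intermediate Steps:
-118 - 107*(-18) = -118 + 1926 = 1808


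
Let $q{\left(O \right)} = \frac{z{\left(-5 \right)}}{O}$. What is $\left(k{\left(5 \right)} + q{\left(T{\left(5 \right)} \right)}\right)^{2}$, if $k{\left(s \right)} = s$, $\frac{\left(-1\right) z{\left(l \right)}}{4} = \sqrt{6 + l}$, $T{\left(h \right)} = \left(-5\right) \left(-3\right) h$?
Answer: $\frac{137641}{5625} \approx 24.47$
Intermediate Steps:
$T{\left(h \right)} = 15 h$
$z{\left(l \right)} = - 4 \sqrt{6 + l}$
$q{\left(O \right)} = - \frac{4}{O}$ ($q{\left(O \right)} = \frac{\left(-4\right) \sqrt{6 - 5}}{O} = \frac{\left(-4\right) \sqrt{1}}{O} = \frac{\left(-4\right) 1}{O} = - \frac{4}{O}$)
$\left(k{\left(5 \right)} + q{\left(T{\left(5 \right)} \right)}\right)^{2} = \left(5 - \frac{4}{15 \cdot 5}\right)^{2} = \left(5 - \frac{4}{75}\right)^{2} = \left(\frac{371}{75}\right)^{2} = \frac{137641}{5625}$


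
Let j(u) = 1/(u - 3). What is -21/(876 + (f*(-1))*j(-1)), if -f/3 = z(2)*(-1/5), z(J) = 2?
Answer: -70/2921 ≈ -0.023964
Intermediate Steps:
j(u) = 1/(-3 + u)
f = 6/5 (f = -6*(-1/5) = -6*(-1*⅕) = -6*(-1)/5 = -3*(-⅖) = 6/5 ≈ 1.2000)
-21/(876 + (f*(-1))*j(-1)) = -21/(876 + ((6/5)*(-1))/(-3 - 1)) = -21/(876 - 6/5/(-4)) = -21/(876 - 6/5*(-¼)) = -21/(876 + 3/10) = -21/(8763/10) = (10/8763)*(-21) = -70/2921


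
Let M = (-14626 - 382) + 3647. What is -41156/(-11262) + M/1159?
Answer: -40123889/6526329 ≈ -6.1480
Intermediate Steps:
M = -11361 (M = -15008 + 3647 = -11361)
-41156/(-11262) + M/1159 = -41156/(-11262) - 11361/1159 = -41156*(-1/11262) - 11361*1/1159 = 20578/5631 - 11361/1159 = -40123889/6526329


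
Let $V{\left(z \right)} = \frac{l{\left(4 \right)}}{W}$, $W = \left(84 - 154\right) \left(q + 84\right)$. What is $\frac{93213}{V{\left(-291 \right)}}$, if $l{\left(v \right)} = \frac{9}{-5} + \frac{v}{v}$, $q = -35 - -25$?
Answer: $603554175$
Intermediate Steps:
$q = -10$ ($q = -35 + 25 = -10$)
$W = -5180$ ($W = \left(84 - 154\right) \left(-10 + 84\right) = \left(-70\right) 74 = -5180$)
$l{\left(v \right)} = - \frac{4}{5}$ ($l{\left(v \right)} = 9 \left(- \frac{1}{5}\right) + 1 = - \frac{9}{5} + 1 = - \frac{4}{5}$)
$V{\left(z \right)} = \frac{1}{6475}$ ($V{\left(z \right)} = - \frac{4}{5 \left(-5180\right)} = \left(- \frac{4}{5}\right) \left(- \frac{1}{5180}\right) = \frac{1}{6475}$)
$\frac{93213}{V{\left(-291 \right)}} = 93213 \frac{1}{\frac{1}{6475}} = 93213 \cdot 6475 = 603554175$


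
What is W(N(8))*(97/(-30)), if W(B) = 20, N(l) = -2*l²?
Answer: -194/3 ≈ -64.667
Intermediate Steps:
W(N(8))*(97/(-30)) = 20*(97/(-30)) = 20*(97*(-1/30)) = 20*(-97/30) = -194/3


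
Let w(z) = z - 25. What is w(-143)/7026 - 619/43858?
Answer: -1952873/51357718 ≈ -0.038025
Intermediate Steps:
w(z) = -25 + z
w(-143)/7026 - 619/43858 = (-25 - 143)/7026 - 619/43858 = -168*1/7026 - 619*1/43858 = -28/1171 - 619/43858 = -1952873/51357718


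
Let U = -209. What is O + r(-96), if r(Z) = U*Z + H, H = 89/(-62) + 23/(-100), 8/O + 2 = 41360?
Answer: 1286093960323/64104900 ≈ 20062.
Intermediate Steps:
O = 4/20679 (O = 8/(-2 + 41360) = 8/41358 = 8*(1/41358) = 4/20679 ≈ 0.00019343)
H = -5163/3100 (H = 89*(-1/62) + 23*(-1/100) = -89/62 - 23/100 = -5163/3100 ≈ -1.6655)
r(Z) = -5163/3100 - 209*Z (r(Z) = -209*Z - 5163/3100 = -5163/3100 - 209*Z)
O + r(-96) = 4/20679 + (-5163/3100 - 209*(-96)) = 4/20679 + (-5163/3100 + 20064) = 4/20679 + 62193237/3100 = 1286093960323/64104900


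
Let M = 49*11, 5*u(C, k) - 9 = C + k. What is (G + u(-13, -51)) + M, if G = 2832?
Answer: 3360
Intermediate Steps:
u(C, k) = 9/5 + C/5 + k/5 (u(C, k) = 9/5 + (C + k)/5 = 9/5 + (C/5 + k/5) = 9/5 + C/5 + k/5)
M = 539
(G + u(-13, -51)) + M = (2832 + (9/5 + (1/5)*(-13) + (1/5)*(-51))) + 539 = (2832 + (9/5 - 13/5 - 51/5)) + 539 = (2832 - 11) + 539 = 2821 + 539 = 3360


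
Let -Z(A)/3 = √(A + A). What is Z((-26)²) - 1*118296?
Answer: -118296 - 78*√2 ≈ -1.1841e+5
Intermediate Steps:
Z(A) = -3*√2*√A (Z(A) = -3*√(A + A) = -3*√2*√A)
Z((-26)²) - 1*118296 = -3*√2*√((-26)²) - 1*118296 = -3*√2*√676 - 118296 = -3*√2*26 - 118296 = -78*√2 - 118296 = -118296 - 78*√2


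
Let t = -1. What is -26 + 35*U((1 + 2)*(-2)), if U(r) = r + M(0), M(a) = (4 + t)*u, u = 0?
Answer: -236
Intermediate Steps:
M(a) = 0 (M(a) = (4 - 1)*0 = 3*0 = 0)
U(r) = r (U(r) = r + 0 = r)
-26 + 35*U((1 + 2)*(-2)) = -26 + 35*((1 + 2)*(-2)) = -26 + 35*(3*(-2)) = -26 + 35*(-6) = -26 - 210 = -236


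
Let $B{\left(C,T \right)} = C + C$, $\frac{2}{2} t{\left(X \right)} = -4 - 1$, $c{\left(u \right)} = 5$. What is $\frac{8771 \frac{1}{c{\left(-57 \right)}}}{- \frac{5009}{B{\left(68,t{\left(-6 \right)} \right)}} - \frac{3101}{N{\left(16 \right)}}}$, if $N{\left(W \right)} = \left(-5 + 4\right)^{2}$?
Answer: $- \frac{1192856}{2133725} \approx -0.55905$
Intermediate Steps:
$t{\left(X \right)} = -5$ ($t{\left(X \right)} = -4 - 1 = -5$)
$N{\left(W \right)} = 1$ ($N{\left(W \right)} = \left(-1\right)^{2} = 1$)
$B{\left(C,T \right)} = 2 C$
$\frac{8771 \frac{1}{c{\left(-57 \right)}}}{- \frac{5009}{B{\left(68,t{\left(-6 \right)} \right)}} - \frac{3101}{N{\left(16 \right)}}} = \frac{8771 \cdot \frac{1}{5}}{- \frac{5009}{2 \cdot 68} - \frac{3101}{1}} = \frac{8771 \cdot \frac{1}{5}}{- \frac{5009}{136} - 3101} = \frac{8771}{5 \left(\left(-5009\right) \frac{1}{136} - 3101\right)} = \frac{8771}{5 \left(- \frac{5009}{136} - 3101\right)} = \frac{8771}{5 \left(- \frac{426745}{136}\right)} = \frac{8771}{5} \left(- \frac{136}{426745}\right) = - \frac{1192856}{2133725}$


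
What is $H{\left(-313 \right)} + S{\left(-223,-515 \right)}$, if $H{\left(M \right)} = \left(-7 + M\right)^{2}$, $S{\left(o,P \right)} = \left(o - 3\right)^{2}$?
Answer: $153476$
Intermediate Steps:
$S{\left(o,P \right)} = \left(-3 + o\right)^{2}$
$H{\left(-313 \right)} + S{\left(-223,-515 \right)} = \left(-7 - 313\right)^{2} + \left(-3 - 223\right)^{2} = \left(-320\right)^{2} + \left(-226\right)^{2} = 102400 + 51076 = 153476$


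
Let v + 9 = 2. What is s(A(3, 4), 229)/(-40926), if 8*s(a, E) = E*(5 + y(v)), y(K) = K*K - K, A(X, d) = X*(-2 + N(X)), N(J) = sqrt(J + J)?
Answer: -13969/327408 ≈ -0.042665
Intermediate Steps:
v = -7 (v = -9 + 2 = -7)
N(J) = sqrt(2)*sqrt(J) (N(J) = sqrt(2*J) = sqrt(2)*sqrt(J))
A(X, d) = X*(-2 + sqrt(2)*sqrt(X))
y(K) = K**2 - K
s(a, E) = 61*E/8 (s(a, E) = (E*(5 - 7*(-1 - 7)))/8 = (E*(5 - 7*(-8)))/8 = (E*(5 + 56))/8 = (E*61)/8 = (61*E)/8 = 61*E/8)
s(A(3, 4), 229)/(-40926) = ((61/8)*229)/(-40926) = (13969/8)*(-1/40926) = -13969/327408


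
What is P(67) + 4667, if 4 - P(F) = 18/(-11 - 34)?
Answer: 23357/5 ≈ 4671.4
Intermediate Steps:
P(F) = 22/5 (P(F) = 4 - 18/(-11 - 34) = 4 - 18/(-45) = 4 - 18*(-1)/45 = 4 - 1*(-2/5) = 4 + 2/5 = 22/5)
P(67) + 4667 = 22/5 + 4667 = 23357/5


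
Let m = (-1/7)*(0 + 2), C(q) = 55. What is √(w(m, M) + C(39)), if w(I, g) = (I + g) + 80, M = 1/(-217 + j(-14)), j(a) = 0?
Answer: 12*√899/31 ≈ 11.606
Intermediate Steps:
M = -1/217 (M = 1/(-217 + 0) = 1/(-217) = -1/217 ≈ -0.0046083)
m = -2/7 (m = -1*⅐*2 = -⅐*2 = -2/7 ≈ -0.28571)
w(I, g) = 80 + I + g
√(w(m, M) + C(39)) = √((80 - 2/7 - 1/217) + 55) = √(2471/31 + 55) = √(4176/31) = 12*√899/31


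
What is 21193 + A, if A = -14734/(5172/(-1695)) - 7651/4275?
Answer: 95884737113/3685050 ≈ 26020.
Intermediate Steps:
A = 17787472463/3685050 (A = -14734/(5172*(-1/1695)) - 7651*1/4275 = -14734/(-1724/565) - 7651/4275 = -14734*(-565/1724) - 7651/4275 = 4162355/862 - 7651/4275 = 17787472463/3685050 ≈ 4826.9)
21193 + A = 21193 + 17787472463/3685050 = 95884737113/3685050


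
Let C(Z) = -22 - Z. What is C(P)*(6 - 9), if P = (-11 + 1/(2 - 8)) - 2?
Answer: 53/2 ≈ 26.500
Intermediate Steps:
P = -79/6 (P = (-11 + 1/(-6)) - 2 = (-11 - ⅙) - 2 = -67/6 - 2 = -79/6 ≈ -13.167)
C(P)*(6 - 9) = (-22 - 1*(-79/6))*(6 - 9) = (-22 + 79/6)*(-3) = -53/6*(-3) = 53/2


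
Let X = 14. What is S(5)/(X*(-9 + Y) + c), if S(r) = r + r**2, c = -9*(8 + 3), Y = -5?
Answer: -6/59 ≈ -0.10169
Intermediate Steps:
c = -99 (c = -9*11 = -99)
S(5)/(X*(-9 + Y) + c) = (5*(1 + 5))/(14*(-9 - 5) - 99) = (5*6)/(14*(-14) - 99) = 30/(-196 - 99) = 30/(-295) = -1/295*30 = -6/59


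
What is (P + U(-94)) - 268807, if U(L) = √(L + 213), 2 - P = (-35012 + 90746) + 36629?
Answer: -361168 + √119 ≈ -3.6116e+5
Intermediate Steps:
P = -92361 (P = 2 - ((-35012 + 90746) + 36629) = 2 - (55734 + 36629) = 2 - 1*92363 = 2 - 92363 = -92361)
U(L) = √(213 + L)
(P + U(-94)) - 268807 = (-92361 + √(213 - 94)) - 268807 = (-92361 + √119) - 268807 = -361168 + √119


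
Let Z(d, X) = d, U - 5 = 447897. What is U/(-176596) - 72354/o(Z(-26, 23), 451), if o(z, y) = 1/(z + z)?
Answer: 47458982519/12614 ≈ 3.7624e+6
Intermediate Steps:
U = 447902 (U = 5 + 447897 = 447902)
o(z, y) = 1/(2*z)
U/(-176596) - 72354/o(Z(-26, 23), 451) = 447902/(-176596) - 72354/((½)/(-26)) = 447902*(-1/176596) - 72354/((½)*(-1/26)) = -31993/12614 - 72354/(-1/52) = -31993/12614 - 72354*(-52) = -31993/12614 + 3762408 = 47458982519/12614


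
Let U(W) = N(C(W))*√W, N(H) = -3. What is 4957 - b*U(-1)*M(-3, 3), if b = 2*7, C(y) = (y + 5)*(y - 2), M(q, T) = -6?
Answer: 4957 - 252*I ≈ 4957.0 - 252.0*I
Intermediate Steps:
C(y) = (-2 + y)*(5 + y) (C(y) = (5 + y)*(-2 + y) = (-2 + y)*(5 + y))
b = 14
U(W) = -3*√W
4957 - b*U(-1)*M(-3, 3) = 4957 - 14*(-3*I)*(-6) = 4957 - (-42*I)*(-6) = 4957 - 252*I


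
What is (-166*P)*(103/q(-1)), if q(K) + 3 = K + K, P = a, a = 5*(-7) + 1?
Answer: -581332/5 ≈ -1.1627e+5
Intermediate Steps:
a = -34 (a = -35 + 1 = -34)
P = -34
q(K) = -3 + 2*K (q(K) = -3 + (K + K) = -3 + 2*K)
(-166*P)*(103/q(-1)) = (-166*(-34))*(103/(-3 + 2*(-1))) = 5644*(103/(-3 - 2)) = 5644*(103/(-5)) = 5644*(103*(-1/5)) = 5644*(-103/5) = -581332/5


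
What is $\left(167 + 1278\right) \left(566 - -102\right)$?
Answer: $965260$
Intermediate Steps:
$\left(167 + 1278\right) \left(566 - -102\right) = 1445 \left(566 + 102\right) = 1445 \cdot 668 = 965260$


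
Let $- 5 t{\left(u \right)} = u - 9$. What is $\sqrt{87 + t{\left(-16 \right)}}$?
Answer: $2 \sqrt{23} \approx 9.5917$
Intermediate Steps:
$t{\left(u \right)} = \frac{9}{5} - \frac{u}{5}$ ($t{\left(u \right)} = - \frac{u - 9}{5} = - \frac{-9 + u}{5} = \frac{9}{5} - \frac{u}{5}$)
$\sqrt{87 + t{\left(-16 \right)}} = \sqrt{87 + \left(\frac{9}{5} - - \frac{16}{5}\right)} = \sqrt{87 + \left(\frac{9}{5} + \frac{16}{5}\right)} = \sqrt{87 + 5} = \sqrt{92} = 2 \sqrt{23}$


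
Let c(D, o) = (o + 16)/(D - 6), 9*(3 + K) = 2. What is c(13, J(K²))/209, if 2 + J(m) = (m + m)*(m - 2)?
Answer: 60964/872613 ≈ 0.069864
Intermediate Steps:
K = -25/9 (K = -3 + (⅑)*2 = -3 + 2/9 = -25/9 ≈ -2.7778)
J(m) = -2 + 2*m*(-2 + m) (J(m) = -2 + (m + m)*(m - 2) = -2 + (2*m)*(-2 + m) = -2 + 2*m*(-2 + m))
c(D, o) = (16 + o)/(-6 + D)
c(13, J(K²))/209 = ((16 + (-2 - 4*(-25/9)² + 2*((-25/9)²)²))/(-6 + 13))/209 = ((16 + (-2 - 4*625/81 + 2*(625/81)²))/7)*(1/209) = ((16 + (-2 - 2500/81 + 2*(390625/6561)))/7)*(1/209) = ((16 + (-2 - 2500/81 + 781250/6561))/7)*(1/209) = ((16 + 565628/6561)/7)*(1/209) = ((⅐)*(670604/6561))*(1/209) = (670604/45927)*(1/209) = 60964/872613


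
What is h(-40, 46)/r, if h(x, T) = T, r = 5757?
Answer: 46/5757 ≈ 0.0079903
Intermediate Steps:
h(-40, 46)/r = 46/5757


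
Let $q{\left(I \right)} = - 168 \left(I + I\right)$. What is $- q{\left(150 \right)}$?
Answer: $50400$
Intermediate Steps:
$q{\left(I \right)} = - 336 I$ ($q{\left(I \right)} = - 168 \cdot 2 I = - 336 I$)
$- q{\left(150 \right)} = - \left(-336\right) 150 = \left(-1\right) \left(-50400\right) = 50400$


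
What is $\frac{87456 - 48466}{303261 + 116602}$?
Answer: $\frac{38990}{419863} \approx 0.092864$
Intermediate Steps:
$\frac{87456 - 48466}{303261 + 116602} = \frac{38990}{419863}$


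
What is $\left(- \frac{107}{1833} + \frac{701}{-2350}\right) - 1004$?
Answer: $- \frac{92049289}{91650} \approx -1004.4$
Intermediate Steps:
$\left(- \frac{107}{1833} + \frac{701}{-2350}\right) - 1004 = \left(\left(-107\right) \frac{1}{1833} + 701 \left(- \frac{1}{2350}\right)\right) - 1004 = \left(- \frac{107}{1833} - \frac{701}{2350}\right) - 1004 = - \frac{32689}{91650} - 1004 = - \frac{92049289}{91650}$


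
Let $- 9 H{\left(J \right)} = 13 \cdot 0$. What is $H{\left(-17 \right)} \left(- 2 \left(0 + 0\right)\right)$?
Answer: $0$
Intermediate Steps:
$H{\left(J \right)} = 0$ ($H{\left(J \right)} = - \frac{13 \cdot 0}{9} = \left(- \frac{1}{9}\right) 0 = 0$)
$H{\left(-17 \right)} \left(- 2 \left(0 + 0\right)\right) = 0 \left(- 2 \left(0 + 0\right)\right) = 0 \left(\left(-2\right) 0\right) = 0 \cdot 0 = 0$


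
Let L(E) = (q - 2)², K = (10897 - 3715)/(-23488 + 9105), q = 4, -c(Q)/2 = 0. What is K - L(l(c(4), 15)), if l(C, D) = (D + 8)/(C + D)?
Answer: -3406/757 ≈ -4.4993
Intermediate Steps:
c(Q) = 0 (c(Q) = -2*0 = 0)
l(C, D) = (8 + D)/(C + D)
K = -378/757 (K = 7182/(-14383) = 7182*(-1/14383) = -378/757 ≈ -0.49934)
L(E) = 4 (L(E) = (4 - 2)² = 2² = 4)
K - L(l(c(4), 15)) = -378/757 - 1*4 = -378/757 - 4 = -3406/757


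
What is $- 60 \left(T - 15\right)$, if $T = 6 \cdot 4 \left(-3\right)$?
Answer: $5220$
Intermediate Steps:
$T = -72$ ($T = 24 \left(-3\right) = -72$)
$- 60 \left(T - 15\right) = - 60 \left(-72 - 15\right) = \left(-60\right) \left(-87\right) = 5220$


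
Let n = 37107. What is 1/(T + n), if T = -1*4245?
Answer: 1/32862 ≈ 3.0430e-5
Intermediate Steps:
T = -4245
1/(T + n) = 1/(-4245 + 37107) = 1/32862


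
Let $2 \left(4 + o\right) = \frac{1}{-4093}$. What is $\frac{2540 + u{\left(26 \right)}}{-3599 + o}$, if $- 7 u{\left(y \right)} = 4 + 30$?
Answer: $- \frac{145268756}{206459113} \approx -0.70362$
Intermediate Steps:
$u{\left(y \right)} = - \frac{34}{7}$ ($u{\left(y \right)} = - \frac{4 + 30}{7} = \left(- \frac{1}{7}\right) 34 = - \frac{34}{7}$)
$o = - \frac{32745}{8186}$ ($o = -4 + \frac{1}{2 \left(-4093\right)} = -4 + \frac{1}{2} \left(- \frac{1}{4093}\right) = -4 - \frac{1}{8186} = - \frac{32745}{8186} \approx -4.0001$)
$\frac{2540 + u{\left(26 \right)}}{-3599 + o} = \frac{2540 - \frac{34}{7}}{-3599 - \frac{32745}{8186}} = \frac{17746}{7 \left(- \frac{29494159}{8186}\right)} = \frac{17746}{7} \left(- \frac{8186}{29494159}\right) = - \frac{145268756}{206459113}$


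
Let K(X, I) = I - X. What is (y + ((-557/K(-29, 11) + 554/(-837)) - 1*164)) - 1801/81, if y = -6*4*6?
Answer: -34633867/100440 ≈ -344.82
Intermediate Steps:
y = -144 (y = -24*6 = -144)
(y + ((-557/K(-29, 11) + 554/(-837)) - 1*164)) - 1801/81 = (-144 + ((-557/(11 - 1*(-29)) + 554/(-837)) - 1*164)) - 1801/81 = (-144 + ((-557/(11 + 29) + 554*(-1/837)) - 164)) - 1801*1/81 = (-144 + ((-557/40 - 554/837) - 164)) - 1801/81 = (-144 + (-488369/33480 - 164)) - 1801/81 = (-144 - 5979089/33480) - 1801/81 = -10800209/33480 - 1801/81 = -34633867/100440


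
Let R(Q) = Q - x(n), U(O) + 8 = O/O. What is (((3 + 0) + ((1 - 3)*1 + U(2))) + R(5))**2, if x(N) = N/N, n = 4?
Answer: 4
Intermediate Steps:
U(O) = -7 (U(O) = -8 + O/O = -8 + 1 = -7)
x(N) = 1
R(Q) = -1 + Q (R(Q) = Q - 1*1 = Q - 1 = -1 + Q)
(((3 + 0) + ((1 - 3)*1 + U(2))) + R(5))**2 = (((3 + 0) + ((1 - 3)*1 - 7)) + (-1 + 5))**2 = ((3 + (-2*1 - 7)) + 4)**2 = ((3 + (-2 - 7)) + 4)**2 = ((3 - 9) + 4)**2 = (-6 + 4)**2 = (-2)**2 = 4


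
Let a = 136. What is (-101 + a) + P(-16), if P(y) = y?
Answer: 19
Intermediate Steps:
(-101 + a) + P(-16) = (-101 + 136) - 16 = 35 - 16 = 19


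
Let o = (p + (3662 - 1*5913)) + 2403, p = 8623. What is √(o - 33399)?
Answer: 36*I*√19 ≈ 156.92*I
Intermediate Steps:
o = 8775 (o = (8623 + (3662 - 1*5913)) + 2403 = (8623 + (3662 - 5913)) + 2403 = (8623 - 2251) + 2403 = 6372 + 2403 = 8775)
√(o - 33399) = √(8775 - 33399) = √(-24624) = 36*I*√19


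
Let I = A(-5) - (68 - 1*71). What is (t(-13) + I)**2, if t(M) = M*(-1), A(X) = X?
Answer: 121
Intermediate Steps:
t(M) = -M
I = -2 (I = -5 - (68 - 1*71) = -5 - (68 - 71) = -5 - 1*(-3) = -5 + 3 = -2)
(t(-13) + I)**2 = (-1*(-13) - 2)**2 = (13 - 2)**2 = 11**2 = 121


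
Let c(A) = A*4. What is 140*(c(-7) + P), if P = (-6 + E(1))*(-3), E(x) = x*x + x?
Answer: -2240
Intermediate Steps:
E(x) = x + x**2 (E(x) = x**2 + x = x + x**2)
c(A) = 4*A
P = 12 (P = (-6 + 1*(1 + 1))*(-3) = (-6 + 1*2)*(-3) = (-6 + 2)*(-3) = -4*(-3) = 12)
140*(c(-7) + P) = 140*(4*(-7) + 12) = 140*(-28 + 12) = 140*(-16) = -2240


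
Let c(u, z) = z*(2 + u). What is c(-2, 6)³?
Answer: 0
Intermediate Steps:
c(-2, 6)³ = (6*(2 - 2))³ = (6*0)³ = 0³ = 0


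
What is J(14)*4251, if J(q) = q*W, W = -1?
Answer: -59514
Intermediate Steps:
J(q) = -q (J(q) = q*(-1) = -q)
J(14)*4251 = -1*14*4251 = -14*4251 = -59514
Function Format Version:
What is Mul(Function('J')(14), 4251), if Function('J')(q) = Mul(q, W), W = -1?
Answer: -59514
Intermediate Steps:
Function('J')(q) = Mul(-1, q) (Function('J')(q) = Mul(q, -1) = Mul(-1, q))
Mul(Function('J')(14), 4251) = Mul(Mul(-1, 14), 4251) = Mul(-14, 4251) = -59514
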